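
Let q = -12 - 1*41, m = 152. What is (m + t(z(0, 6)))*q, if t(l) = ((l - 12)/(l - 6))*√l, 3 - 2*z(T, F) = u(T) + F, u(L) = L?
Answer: -8056 - 477*I*√6/10 ≈ -8056.0 - 116.84*I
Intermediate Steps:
q = -53 (q = -12 - 41 = -53)
z(T, F) = 3/2 - F/2 - T/2 (z(T, F) = 3/2 - (T + F)/2 = 3/2 - (F + T)/2 = 3/2 + (-F/2 - T/2) = 3/2 - F/2 - T/2)
t(l) = √l*(-12 + l)/(-6 + l) (t(l) = ((-12 + l)/(-6 + l))*√l = √l*(-12 + l)/(-6 + l))
(m + t(z(0, 6)))*q = (152 + √(3/2 - ½*6 - ½*0)*(-12 + (3/2 - ½*6 - ½*0))/(-6 + (3/2 - ½*6 - ½*0)))*(-53) = (152 + √(3/2 - 3 + 0)*(-12 + (3/2 - 3 + 0))/(-6 + (3/2 - 3 + 0)))*(-53) = (152 + √(-3/2)*(-12 - 3/2)/(-6 - 3/2))*(-53) = (152 + (I*√6/2)*(-27/2)/(-15/2))*(-53) = (152 + (I*√6/2)*(-2/15)*(-27/2))*(-53) = (152 + 9*I*√6/10)*(-53) = -8056 - 477*I*√6/10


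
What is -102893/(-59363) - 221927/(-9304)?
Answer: 14131568973/552313352 ≈ 25.586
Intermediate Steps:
-102893/(-59363) - 221927/(-9304) = -102893*(-1/59363) - 221927*(-1/9304) = 102893/59363 + 221927/9304 = 14131568973/552313352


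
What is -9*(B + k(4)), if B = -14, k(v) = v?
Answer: 90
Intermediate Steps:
-9*(B + k(4)) = -9*(-14 + 4) = -9*(-10) = 90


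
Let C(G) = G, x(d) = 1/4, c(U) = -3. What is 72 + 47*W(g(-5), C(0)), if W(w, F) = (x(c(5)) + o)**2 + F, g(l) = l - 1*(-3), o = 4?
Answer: 14735/16 ≈ 920.94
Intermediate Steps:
x(d) = 1/4
g(l) = 3 + l (g(l) = l + 3 = 3 + l)
W(w, F) = 289/16 + F (W(w, F) = (1/4 + 4)**2 + F = (17/4)**2 + F = 289/16 + F)
72 + 47*W(g(-5), C(0)) = 72 + 47*(289/16 + 0) = 72 + 47*(289/16) = 72 + 13583/16 = 14735/16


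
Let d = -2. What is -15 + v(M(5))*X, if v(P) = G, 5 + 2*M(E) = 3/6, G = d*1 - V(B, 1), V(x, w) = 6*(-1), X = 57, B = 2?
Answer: 213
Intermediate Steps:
V(x, w) = -6
G = 4 (G = -2*1 - 1*(-6) = -2 + 6 = 4)
M(E) = -9/4 (M(E) = -5/2 + (3/6)/2 = -5/2 + (3*(⅙))/2 = -5/2 + (½)*(½) = -5/2 + ¼ = -9/4)
v(P) = 4
-15 + v(M(5))*X = -15 + 4*57 = -15 + 228 = 213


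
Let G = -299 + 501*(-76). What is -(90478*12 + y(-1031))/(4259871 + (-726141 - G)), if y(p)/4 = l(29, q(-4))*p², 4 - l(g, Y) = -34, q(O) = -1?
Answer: -162655808/3572105 ≈ -45.535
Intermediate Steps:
l(g, Y) = 38 (l(g, Y) = 4 - 1*(-34) = 4 + 34 = 38)
G = -38375 (G = -299 - 38076 = -38375)
y(p) = 152*p² (y(p) = 4*(38*p²) = 152*p²)
-(90478*12 + y(-1031))/(4259871 + (-726141 - G)) = -(90478*12 + 152*(-1031)²)/(4259871 + (-726141 - 1*(-38375))) = -(1085736 + 152*1062961)/(4259871 + (-726141 + 38375)) = -(1085736 + 161570072)/(4259871 - 687766) = -162655808/3572105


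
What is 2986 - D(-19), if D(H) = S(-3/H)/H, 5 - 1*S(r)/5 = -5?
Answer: 56784/19 ≈ 2988.6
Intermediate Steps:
S(r) = 50 (S(r) = 25 - 5*(-5) = 25 + 25 = 50)
D(H) = 50/H
2986 - D(-19) = 2986 - 50/(-19) = 2986 - 50*(-1)/19 = 2986 - 1*(-50/19) = 2986 + 50/19 = 56784/19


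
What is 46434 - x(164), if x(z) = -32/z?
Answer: 1903802/41 ≈ 46434.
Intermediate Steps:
46434 - x(164) = 46434 - (-32)/164 = 46434 - 1*(-8/41) = 46434 + 8/41 = 1903802/41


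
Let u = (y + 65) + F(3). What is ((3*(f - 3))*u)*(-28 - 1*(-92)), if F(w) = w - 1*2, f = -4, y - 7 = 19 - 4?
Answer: -118272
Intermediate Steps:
y = 22 (y = 7 + (19 - 4) = 7 + 15 = 22)
F(w) = -2 + w (F(w) = w - 2 = -2 + w)
u = 88 (u = (22 + 65) + (-2 + 3) = 87 + 1 = 88)
((3*(f - 3))*u)*(-28 - 1*(-92)) = ((3*(-4 - 3))*88)*(-28 - 1*(-92)) = ((3*(-7))*88)*(-28 + 92) = -21*88*64 = -1848*64 = -118272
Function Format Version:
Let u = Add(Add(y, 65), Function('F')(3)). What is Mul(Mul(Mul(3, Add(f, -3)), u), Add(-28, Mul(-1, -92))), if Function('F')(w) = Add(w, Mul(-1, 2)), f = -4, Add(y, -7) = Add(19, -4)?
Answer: -118272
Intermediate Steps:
y = 22 (y = Add(7, Add(19, -4)) = Add(7, 15) = 22)
Function('F')(w) = Add(-2, w) (Function('F')(w) = Add(w, -2) = Add(-2, w))
u = 88 (u = Add(Add(22, 65), Add(-2, 3)) = Add(87, 1) = 88)
Mul(Mul(Mul(3, Add(f, -3)), u), Add(-28, Mul(-1, -92))) = Mul(Mul(Mul(3, Add(-4, -3)), 88), Add(-28, Mul(-1, -92))) = Mul(Mul(Mul(3, -7), 88), Add(-28, 92)) = Mul(Mul(-21, 88), 64) = Mul(-1848, 64) = -118272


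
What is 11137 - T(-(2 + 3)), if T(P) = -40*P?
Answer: 10937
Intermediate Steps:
11137 - T(-(2 + 3)) = 11137 - (-40)*(-(2 + 3)) = 11137 - (-40)*(-1*5) = 11137 - (-40)*(-5) = 11137 - 1*200 = 11137 - 200 = 10937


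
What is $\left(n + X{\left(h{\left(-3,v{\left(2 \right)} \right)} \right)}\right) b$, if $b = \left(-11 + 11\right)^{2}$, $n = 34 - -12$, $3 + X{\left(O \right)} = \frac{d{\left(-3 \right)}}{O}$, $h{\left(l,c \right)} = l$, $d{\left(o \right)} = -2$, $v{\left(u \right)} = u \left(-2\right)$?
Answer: $0$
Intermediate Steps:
$v{\left(u \right)} = - 2 u$
$X{\left(O \right)} = -3 - \frac{2}{O}$
$n = 46$ ($n = 34 + 12 = 46$)
$b = 0$ ($b = 0^{2} = 0$)
$\left(n + X{\left(h{\left(-3,v{\left(2 \right)} \right)} \right)}\right) b = \left(46 - \left(3 + \frac{2}{-3}\right)\right) 0 = \left(46 - \frac{7}{3}\right) 0 = \frac{131}{3} \cdot 0 = 0$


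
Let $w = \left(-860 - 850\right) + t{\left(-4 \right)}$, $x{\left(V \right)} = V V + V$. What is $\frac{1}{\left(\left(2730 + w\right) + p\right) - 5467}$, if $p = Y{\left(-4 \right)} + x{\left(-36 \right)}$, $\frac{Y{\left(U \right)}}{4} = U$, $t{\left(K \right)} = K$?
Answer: $- \frac{1}{3207} \approx -0.00031182$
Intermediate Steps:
$x{\left(V \right)} = V + V^{2}$ ($x{\left(V \right)} = V^{2} + V = V + V^{2}$)
$Y{\left(U \right)} = 4 U$
$w = -1714$ ($w = \left(-860 - 850\right) - 4 = -1710 - 4 = -1714$)
$p = 1244$ ($p = 4 \left(-4\right) - 36 \left(1 - 36\right) = -16 - -1260 = -16 + 1260 = 1244$)
$\frac{1}{\left(\left(2730 + w\right) + p\right) - 5467} = \frac{1}{\left(\left(2730 - 1714\right) + 1244\right) - 5467} = \frac{1}{\left(1016 + 1244\right) - 5467} = \frac{1}{2260 - 5467} = \frac{1}{-3207} = - \frac{1}{3207}$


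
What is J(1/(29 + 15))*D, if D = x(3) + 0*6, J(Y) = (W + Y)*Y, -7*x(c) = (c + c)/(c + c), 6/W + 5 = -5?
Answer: 127/67760 ≈ 0.0018743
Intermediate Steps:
W = -⅗ (W = 6/(-5 - 5) = 6/(-10) = 6*(-⅒) = -⅗ ≈ -0.60000)
x(c) = -⅐ (x(c) = -(c + c)/(7*(c + c)) = -2*c/(7*(2*c)) = -2*c*1/(2*c)/7 = -⅐*1 = -⅐)
J(Y) = Y*(-⅗ + Y) (J(Y) = (-⅗ + Y)*Y = Y*(-⅗ + Y))
D = -⅐ (D = -⅐ + 0*6 = -⅐ + 0 = -⅐ ≈ -0.14286)
J(1/(29 + 15))*D = ((-3 + 5/(29 + 15))/(5*(29 + 15)))*(-⅐) = ((⅕)*(-3 + 5/44)/44)*(-⅐) = ((⅕)*(1/44)*(-3 + 5*(1/44)))*(-⅐) = ((⅕)*(1/44)*(-3 + 5/44))*(-⅐) = ((⅕)*(1/44)*(-127/44))*(-⅐) = -127/9680*(-⅐) = 127/67760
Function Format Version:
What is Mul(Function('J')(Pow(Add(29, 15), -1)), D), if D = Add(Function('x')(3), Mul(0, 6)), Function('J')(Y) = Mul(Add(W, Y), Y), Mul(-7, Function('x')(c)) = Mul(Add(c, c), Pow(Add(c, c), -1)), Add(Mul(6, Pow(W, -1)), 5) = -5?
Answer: Rational(127, 67760) ≈ 0.0018743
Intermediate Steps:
W = Rational(-3, 5) (W = Mul(6, Pow(Add(-5, -5), -1)) = Mul(6, Pow(-10, -1)) = Mul(6, Rational(-1, 10)) = Rational(-3, 5) ≈ -0.60000)
Function('x')(c) = Rational(-1, 7) (Function('x')(c) = Mul(Rational(-1, 7), Mul(Add(c, c), Pow(Add(c, c), -1))) = Mul(Rational(-1, 7), Mul(Mul(2, c), Pow(Mul(2, c), -1))) = Mul(Rational(-1, 7), Mul(Mul(2, c), Mul(Rational(1, 2), Pow(c, -1)))) = Mul(Rational(-1, 7), 1) = Rational(-1, 7))
Function('J')(Y) = Mul(Y, Add(Rational(-3, 5), Y)) (Function('J')(Y) = Mul(Add(Rational(-3, 5), Y), Y) = Mul(Y, Add(Rational(-3, 5), Y)))
D = Rational(-1, 7) (D = Add(Rational(-1, 7), Mul(0, 6)) = Add(Rational(-1, 7), 0) = Rational(-1, 7) ≈ -0.14286)
Mul(Function('J')(Pow(Add(29, 15), -1)), D) = Mul(Mul(Rational(1, 5), Pow(Add(29, 15), -1), Add(-3, Mul(5, Pow(Add(29, 15), -1)))), Rational(-1, 7)) = Mul(Mul(Rational(1, 5), Pow(44, -1), Add(-3, Mul(5, Pow(44, -1)))), Rational(-1, 7)) = Mul(Mul(Rational(1, 5), Rational(1, 44), Add(-3, Mul(5, Rational(1, 44)))), Rational(-1, 7)) = Mul(Mul(Rational(1, 5), Rational(1, 44), Add(-3, Rational(5, 44))), Rational(-1, 7)) = Mul(Mul(Rational(1, 5), Rational(1, 44), Rational(-127, 44)), Rational(-1, 7)) = Mul(Rational(-127, 9680), Rational(-1, 7)) = Rational(127, 67760)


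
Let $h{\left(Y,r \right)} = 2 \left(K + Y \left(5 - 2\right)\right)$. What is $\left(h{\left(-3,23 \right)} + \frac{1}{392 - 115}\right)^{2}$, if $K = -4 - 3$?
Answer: $\frac{78552769}{76729} \approx 1023.8$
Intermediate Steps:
$K = -7$
$h{\left(Y,r \right)} = -14 + 6 Y$ ($h{\left(Y,r \right)} = 2 \left(-7 + Y \left(5 - 2\right)\right) = 2 \left(-7 + Y 3\right) = 2 \left(-7 + 3 Y\right) = -14 + 6 Y$)
$\left(h{\left(-3,23 \right)} + \frac{1}{392 - 115}\right)^{2} = \left(\left(-14 + 6 \left(-3\right)\right) + \frac{1}{392 - 115}\right)^{2} = \left(\left(-14 - 18\right) + \frac{1}{277}\right)^{2} = \left(-32 + \frac{1}{277}\right)^{2} = \left(- \frac{8863}{277}\right)^{2} = \frac{78552769}{76729}$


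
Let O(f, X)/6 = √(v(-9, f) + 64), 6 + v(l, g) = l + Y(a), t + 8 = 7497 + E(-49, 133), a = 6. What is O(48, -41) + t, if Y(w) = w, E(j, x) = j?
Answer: 7440 + 6*√55 ≈ 7484.5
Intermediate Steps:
t = 7440 (t = -8 + (7497 - 49) = -8 + 7448 = 7440)
v(l, g) = l (v(l, g) = -6 + (l + 6) = -6 + (6 + l) = l)
O(f, X) = 6*√55 (O(f, X) = 6*√(-9 + 64) = 6*√55)
O(48, -41) + t = 6*√55 + 7440 = 7440 + 6*√55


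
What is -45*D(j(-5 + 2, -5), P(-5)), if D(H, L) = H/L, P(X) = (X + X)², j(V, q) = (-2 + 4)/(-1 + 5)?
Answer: -9/40 ≈ -0.22500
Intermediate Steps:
j(V, q) = ½ (j(V, q) = 2/4 = 2*(¼) = ½)
P(X) = 4*X² (P(X) = (2*X)² = 4*X²)
-45*D(j(-5 + 2, -5), P(-5)) = -45/(2*(4*(-5)²)) = -45/(2*(4*25)) = -45/(2*100) = -45*1/200 = -9/40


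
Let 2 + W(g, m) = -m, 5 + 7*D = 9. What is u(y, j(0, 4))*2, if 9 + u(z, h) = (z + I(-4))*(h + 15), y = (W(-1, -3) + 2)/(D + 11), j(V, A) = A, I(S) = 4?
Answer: 3884/27 ≈ 143.85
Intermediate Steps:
D = 4/7 (D = -5/7 + (1/7)*9 = -5/7 + 9/7 = 4/7 ≈ 0.57143)
W(g, m) = -2 - m
y = 7/27 (y = ((-2 - 1*(-3)) + 2)/(4/7 + 11) = ((-2 + 3) + 2)/(81/7) = (1 + 2)*(7/81) = 3*(7/81) = 7/27 ≈ 0.25926)
u(z, h) = -9 + (4 + z)*(15 + h) (u(z, h) = -9 + (z + 4)*(h + 15) = -9 + (4 + z)*(15 + h))
u(y, j(0, 4))*2 = (51 + 4*4 + 15*(7/27) + 4*(7/27))*2 = (51 + 16 + 35/9 + 28/27)*2 = (1942/27)*2 = 3884/27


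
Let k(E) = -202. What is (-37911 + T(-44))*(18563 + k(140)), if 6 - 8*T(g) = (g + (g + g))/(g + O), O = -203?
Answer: -687718470873/988 ≈ -6.9607e+8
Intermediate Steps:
T(g) = ¾ - 3*g/(8*(-203 + g)) (T(g) = ¾ - (g + (g + g))/(8*(g - 203)) = ¾ - (g + 2*g)/(8*(-203 + g)) = ¾ - 3*g/(8*(-203 + g)))
(-37911 + T(-44))*(18563 + k(140)) = (-37911 + 3*(-406 - 44)/(8*(-203 - 44)))*(18563 - 202) = (-37911 + (3/8)*(-450)/(-247))*18361 = (-37911 + (3/8)*(-1/247)*(-450))*18361 = (-37911 + 675/988)*18361 = -37455393/988*18361 = -687718470873/988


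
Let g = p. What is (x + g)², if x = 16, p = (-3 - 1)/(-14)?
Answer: 12996/49 ≈ 265.22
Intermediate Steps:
p = 2/7 (p = -4*(-1/14) = 2/7 ≈ 0.28571)
g = 2/7 ≈ 0.28571
(x + g)² = (16 + 2/7)² = (114/7)² = 12996/49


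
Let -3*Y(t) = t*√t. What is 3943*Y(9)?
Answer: -35487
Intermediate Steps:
Y(t) = -t^(3/2)/3 (Y(t) = -t*√t/3 = -t^(3/2)/3)
3943*Y(9) = 3943*(-9^(3/2)/3) = 3943*(-⅓*27) = 3943*(-9) = -35487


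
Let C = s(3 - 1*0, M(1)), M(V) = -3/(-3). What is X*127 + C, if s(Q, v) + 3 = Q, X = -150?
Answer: -19050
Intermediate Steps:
M(V) = 1 (M(V) = -3*(-⅓) = 1)
s(Q, v) = -3 + Q
C = 0 (C = -3 + (3 - 1*0) = -3 + (3 + 0) = -3 + 3 = 0)
X*127 + C = -150*127 + 0 = -19050 + 0 = -19050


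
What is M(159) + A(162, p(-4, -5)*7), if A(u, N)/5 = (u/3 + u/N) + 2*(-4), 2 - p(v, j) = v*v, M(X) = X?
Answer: 18656/49 ≈ 380.73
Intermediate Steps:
p(v, j) = 2 - v² (p(v, j) = 2 - v*v = 2 - v²)
A(u, N) = -40 + 5*u/3 + 5*u/N (A(u, N) = 5*((u/3 + u/N) + 2*(-4)) = 5*((u*(⅓) + u/N) - 8) = 5*((u/3 + u/N) - 8) = 5*(-8 + u/3 + u/N) = -40 + 5*u/3 + 5*u/N)
M(159) + A(162, p(-4, -5)*7) = 159 + (-40 + (5/3)*162 + 5*162/((2 - 1*(-4)²)*7)) = 159 + (-40 + 270 + 5*162/((2 - 1*16)*7)) = 159 + (-40 + 270 + 5*162/((2 - 16)*7)) = 159 + (-40 + 270 + 5*162/(-14*7)) = 159 + (-40 + 270 + 5*162/(-98)) = 159 + (-40 + 270 + 5*162*(-1/98)) = 159 + (-40 + 270 - 405/49) = 159 + 10865/49 = 18656/49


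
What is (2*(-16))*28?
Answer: -896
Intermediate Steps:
(2*(-16))*28 = -32*28 = -896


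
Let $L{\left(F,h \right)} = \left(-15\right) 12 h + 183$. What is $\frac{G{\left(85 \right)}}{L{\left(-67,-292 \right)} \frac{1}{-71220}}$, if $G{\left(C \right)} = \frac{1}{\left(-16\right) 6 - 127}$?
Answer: $\frac{23740}{3920563} \approx 0.0060553$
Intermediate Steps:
$L{\left(F,h \right)} = 183 - 180 h$ ($L{\left(F,h \right)} = - 180 h + 183 = 183 - 180 h$)
$G{\left(C \right)} = - \frac{1}{223}$ ($G{\left(C \right)} = \frac{1}{-96 - 127} = \frac{1}{-223} = - \frac{1}{223}$)
$\frac{G{\left(85 \right)}}{L{\left(-67,-292 \right)} \frac{1}{-71220}} = - \frac{1}{223 \frac{183 - -52560}{-71220}} = - \frac{1}{223 \left(183 + 52560\right) \left(- \frac{1}{71220}\right)} = - \frac{1}{223 \cdot 52743 \left(- \frac{1}{71220}\right)} = - \frac{1}{223 \left(- \frac{17581}{23740}\right)} = \left(- \frac{1}{223}\right) \left(- \frac{23740}{17581}\right) = \frac{23740}{3920563}$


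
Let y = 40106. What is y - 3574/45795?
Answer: 1836650696/45795 ≈ 40106.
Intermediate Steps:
y - 3574/45795 = 40106 - 3574/45795 = 1836650696/45795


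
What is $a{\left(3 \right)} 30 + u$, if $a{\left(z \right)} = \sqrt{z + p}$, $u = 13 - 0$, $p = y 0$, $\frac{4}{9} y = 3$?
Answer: $13 + 30 \sqrt{3} \approx 64.962$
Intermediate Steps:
$y = \frac{27}{4}$ ($y = \frac{9}{4} \cdot 3 = \frac{27}{4} \approx 6.75$)
$p = 0$ ($p = \frac{27}{4} \cdot 0 = 0$)
$u = 13$ ($u = 13 + 0 = 13$)
$a{\left(z \right)} = \sqrt{z}$ ($a{\left(z \right)} = \sqrt{z + 0} = \sqrt{z}$)
$a{\left(3 \right)} 30 + u = \sqrt{3} \cdot 30 + 13 = 30 \sqrt{3} + 13 = 13 + 30 \sqrt{3}$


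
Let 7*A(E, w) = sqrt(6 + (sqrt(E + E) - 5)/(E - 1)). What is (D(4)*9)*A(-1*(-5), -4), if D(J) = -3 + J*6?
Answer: 27*sqrt(19 + sqrt(10))/2 ≈ 63.554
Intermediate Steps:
A(E, w) = sqrt(6 + (-5 + sqrt(2)*sqrt(E))/(-1 + E))/7 (A(E, w) = sqrt(6 + (sqrt(E + E) - 5)/(E - 1))/7 = sqrt(6 + (sqrt(2*E) - 5)/(-1 + E))/7 = sqrt(6 + (sqrt(2)*sqrt(E) - 5)/(-1 + E))/7 = sqrt(6 + (-5 + sqrt(2)*sqrt(E))/(-1 + E))/7)
D(J) = -3 + 6*J
(D(4)*9)*A(-1*(-5), -4) = ((-3 + 6*4)*9)*(sqrt((-11 + 6*(-1*(-5)) + sqrt(2)*sqrt(-1*(-5)))/(-1 - 1*(-5)))/7) = ((-3 + 24)*9)*(sqrt((-11 + 6*5 + sqrt(2)*sqrt(5))/(-1 + 5))/7) = (21*9)*(sqrt((-11 + 30 + sqrt(10))/4)/7) = 189*(sqrt((19 + sqrt(10))/4)/7) = 189*(sqrt(19/4 + sqrt(10)/4)/7) = 27*sqrt(19/4 + sqrt(10)/4)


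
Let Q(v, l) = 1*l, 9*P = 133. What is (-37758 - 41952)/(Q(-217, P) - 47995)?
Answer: 358695/215911 ≈ 1.6613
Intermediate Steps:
P = 133/9 (P = (1/9)*133 = 133/9 ≈ 14.778)
Q(v, l) = l
(-37758 - 41952)/(Q(-217, P) - 47995) = (-37758 - 41952)/(133/9 - 47995) = -79710/(-431822/9) = -79710*(-9/431822) = 358695/215911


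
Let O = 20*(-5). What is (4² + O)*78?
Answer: -6552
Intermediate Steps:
O = -100
(4² + O)*78 = (4² - 100)*78 = (16 - 100)*78 = -84*78 = -6552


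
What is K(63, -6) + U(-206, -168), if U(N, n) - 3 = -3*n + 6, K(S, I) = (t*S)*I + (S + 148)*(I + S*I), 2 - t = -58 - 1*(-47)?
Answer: -85425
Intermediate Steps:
t = 13 (t = 2 - (-58 - 1*(-47)) = 2 - (-58 + 47) = 2 - 1*(-11) = 2 + 11 = 13)
K(S, I) = (148 + S)*(I + I*S) + 13*I*S (K(S, I) = (13*S)*I + (S + 148)*(I + S*I) = 13*I*S + (148 + S)*(I + I*S) = (148 + S)*(I + I*S) + 13*I*S)
U(N, n) = 9 - 3*n (U(N, n) = 3 + (-3*n + 6) = 3 + (6 - 3*n) = 9 - 3*n)
K(63, -6) + U(-206, -168) = -6*(148 + 63**2 + 162*63) + (9 - 3*(-168)) = -6*(148 + 3969 + 10206) + (9 + 504) = -6*14323 + 513 = -85938 + 513 = -85425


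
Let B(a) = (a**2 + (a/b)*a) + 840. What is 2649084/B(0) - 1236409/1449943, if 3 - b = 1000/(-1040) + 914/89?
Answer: 319998518221/101496010 ≈ 3152.8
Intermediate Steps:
b = -14597/2314 (b = 3 - (1000/(-1040) + 914/89) = 3 - (1000*(-1/1040) + 914*(1/89)) = 3 - (-25/26 + 914/89) = 3 - 1*21539/2314 = 3 - 21539/2314 = -14597/2314 ≈ -6.3081)
B(a) = 840 + 12283*a**2/14597 (B(a) = (a**2 + (a/(-14597/2314))*a) + 840 = (a**2 + (a*(-2314/14597))*a) + 840 = (a**2 + (-2314*a/14597)*a) + 840 = (a**2 - 2314*a**2/14597) + 840 = 12283*a**2/14597 + 840 = 840 + 12283*a**2/14597)
2649084/B(0) - 1236409/1449943 = 2649084/(840 + (12283/14597)*0**2) - 1236409/1449943 = 2649084/(840 + (12283/14597)*0) - 1236409*1/1449943 = 2649084/(840 + 0) - 1236409/1449943 = 2649084/840 - 1236409/1449943 = 2649084*(1/840) - 1236409/1449943 = 220757/70 - 1236409/1449943 = 319998518221/101496010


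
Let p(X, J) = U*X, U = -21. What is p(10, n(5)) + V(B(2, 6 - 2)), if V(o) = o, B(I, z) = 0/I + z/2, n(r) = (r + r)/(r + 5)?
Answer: -208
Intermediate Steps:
n(r) = 2*r/(5 + r) (n(r) = (2*r)/(5 + r) = 2*r/(5 + r))
B(I, z) = z/2 (B(I, z) = 0 + z*(½) = 0 + z/2 = z/2)
p(X, J) = -21*X
p(10, n(5)) + V(B(2, 6 - 2)) = -21*10 + (6 - 2)/2 = -210 + (½)*4 = -210 + 2 = -208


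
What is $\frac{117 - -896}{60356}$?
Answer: $\frac{1013}{60356} \approx 0.016784$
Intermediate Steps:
$\frac{117 - -896}{60356} = \left(117 + 896\right) \frac{1}{60356} = 1013 \cdot \frac{1}{60356} = \frac{1013}{60356}$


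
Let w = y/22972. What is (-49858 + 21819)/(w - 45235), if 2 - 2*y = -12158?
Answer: 161027977/259783085 ≈ 0.61986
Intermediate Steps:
y = 6080 (y = 1 - ½*(-12158) = 1 + 6079 = 6080)
w = 1520/5743 (w = 6080/22972 = 6080*(1/22972) = 1520/5743 ≈ 0.26467)
(-49858 + 21819)/(w - 45235) = (-49858 + 21819)/(1520/5743 - 45235) = -28039/(-259783085/5743) = -28039*(-5743/259783085) = 161027977/259783085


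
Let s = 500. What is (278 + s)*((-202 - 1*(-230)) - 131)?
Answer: -80134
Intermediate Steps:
(278 + s)*((-202 - 1*(-230)) - 131) = (278 + 500)*((-202 - 1*(-230)) - 131) = 778*((-202 + 230) - 131) = 778*(28 - 131) = 778*(-103) = -80134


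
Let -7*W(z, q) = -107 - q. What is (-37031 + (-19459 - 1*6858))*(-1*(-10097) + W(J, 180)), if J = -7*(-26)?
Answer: -642222024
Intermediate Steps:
J = 182
W(z, q) = 107/7 + q/7 (W(z, q) = -(-107 - q)/7 = 107/7 + q/7)
(-37031 + (-19459 - 1*6858))*(-1*(-10097) + W(J, 180)) = (-37031 + (-19459 - 1*6858))*(-1*(-10097) + (107/7 + (⅐)*180)) = (-37031 + (-19459 - 6858))*(10097 + (107/7 + 180/7)) = (-37031 - 26317)*(10097 + 41) = -63348*10138 = -642222024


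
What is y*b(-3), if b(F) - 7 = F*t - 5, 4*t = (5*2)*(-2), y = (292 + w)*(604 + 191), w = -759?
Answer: -6311505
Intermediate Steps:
y = -371265 (y = (292 - 759)*(604 + 191) = -467*795 = -371265)
t = -5 (t = ((5*2)*(-2))/4 = (10*(-2))/4 = (1/4)*(-20) = -5)
b(F) = 2 - 5*F (b(F) = 7 + (F*(-5) - 5) = 7 + (-5*F - 5) = 7 + (-5 - 5*F) = 2 - 5*F)
y*b(-3) = -371265*(2 - 5*(-3)) = -371265*(2 + 15) = -371265*17 = -6311505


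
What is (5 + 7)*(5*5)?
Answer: 300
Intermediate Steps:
(5 + 7)*(5*5) = 12*25 = 300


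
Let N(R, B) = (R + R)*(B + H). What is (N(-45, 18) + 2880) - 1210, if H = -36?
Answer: 3290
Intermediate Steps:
N(R, B) = 2*R*(-36 + B) (N(R, B) = (R + R)*(B - 36) = (2*R)*(-36 + B) = 2*R*(-36 + B))
(N(-45, 18) + 2880) - 1210 = (2*(-45)*(-36 + 18) + 2880) - 1210 = (2*(-45)*(-18) + 2880) - 1210 = (1620 + 2880) - 1210 = 4500 - 1210 = 3290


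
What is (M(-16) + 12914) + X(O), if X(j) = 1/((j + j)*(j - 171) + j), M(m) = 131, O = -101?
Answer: 715426936/54843 ≈ 13045.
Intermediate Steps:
X(j) = 1/(j + 2*j*(-171 + j)) (X(j) = 1/((2*j)*(-171 + j) + j) = 1/(2*j*(-171 + j) + j) = 1/(j + 2*j*(-171 + j)))
(M(-16) + 12914) + X(O) = (131 + 12914) + 1/((-101)*(-341 + 2*(-101))) = 13045 - 1/(101*(-341 - 202)) = 13045 - 1/101/(-543) = 13045 - 1/101*(-1/543) = 13045 + 1/54843 = 715426936/54843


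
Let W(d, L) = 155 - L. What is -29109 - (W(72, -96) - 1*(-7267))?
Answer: -36627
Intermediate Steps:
-29109 - (W(72, -96) - 1*(-7267)) = -29109 - ((155 - 1*(-96)) - 1*(-7267)) = -29109 - ((155 + 96) + 7267) = -29109 - (251 + 7267) = -29109 - 1*7518 = -29109 - 7518 = -36627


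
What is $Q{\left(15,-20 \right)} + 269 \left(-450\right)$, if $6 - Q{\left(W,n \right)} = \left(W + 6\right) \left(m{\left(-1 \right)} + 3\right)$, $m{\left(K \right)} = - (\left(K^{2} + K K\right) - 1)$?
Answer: $-121086$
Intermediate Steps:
$m{\left(K \right)} = 1 - 2 K^{2}$ ($m{\left(K \right)} = - (\left(K^{2} + K^{2}\right) - 1) = - (2 K^{2} - 1) = - (-1 + 2 K^{2}) = 1 - 2 K^{2}$)
$Q{\left(W,n \right)} = -6 - 2 W$ ($Q{\left(W,n \right)} = 6 - \left(W + 6\right) \left(\left(1 - 2 \left(-1\right)^{2}\right) + 3\right) = 6 - \left(6 + W\right) \left(\left(1 - 2\right) + 3\right) = 6 - \left(6 + W\right) \left(-1 + 3\right) = 6 - \left(6 + W\right) 2 = 6 - \left(12 + 2 W\right) = -6 - 2 W$)
$Q{\left(15,-20 \right)} + 269 \left(-450\right) = \left(-6 - 30\right) + 269 \left(-450\right) = \left(-6 - 30\right) - 121050 = -36 - 121050 = -121086$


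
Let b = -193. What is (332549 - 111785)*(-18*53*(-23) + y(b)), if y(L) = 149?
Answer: 4876897524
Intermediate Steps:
(332549 - 111785)*(-18*53*(-23) + y(b)) = (332549 - 111785)*(-18*53*(-23) + 149) = 220764*(-954*(-23) + 149) = 220764*(21942 + 149) = 220764*22091 = 4876897524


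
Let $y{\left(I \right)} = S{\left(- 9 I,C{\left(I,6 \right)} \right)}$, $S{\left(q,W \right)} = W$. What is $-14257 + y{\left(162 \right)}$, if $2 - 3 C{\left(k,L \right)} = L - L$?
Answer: $- \frac{42769}{3} \approx -14256.0$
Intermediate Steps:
$C{\left(k,L \right)} = \frac{2}{3}$ ($C{\left(k,L \right)} = \frac{2}{3} - \frac{L - L}{3} = \frac{2}{3} - 0 = \frac{2}{3} + 0 = \frac{2}{3}$)
$y{\left(I \right)} = \frac{2}{3}$
$-14257 + y{\left(162 \right)} = -14257 + \frac{2}{3} = - \frac{42769}{3}$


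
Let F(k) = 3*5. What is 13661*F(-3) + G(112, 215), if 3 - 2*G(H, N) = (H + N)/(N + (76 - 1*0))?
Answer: 19876846/97 ≈ 2.0492e+5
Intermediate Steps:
F(k) = 15
G(H, N) = 3/2 - (H + N)/(2*(76 + N)) (G(H, N) = 3/2 - (H + N)/(2*(N + (76 - 1*0))) = 3/2 - (H + N)/(2*(N + (76 + 0))) = 3/2 - (H + N)/(2*(N + 76)) = 3/2 - (H + N)/(2*(76 + N)))
13661*F(-3) + G(112, 215) = 13661*15 + (114 + 215 - ½*112)/(76 + 215) = 204915 + (114 + 215 - 56)/291 = 204915 + (1/291)*273 = 204915 + 91/97 = 19876846/97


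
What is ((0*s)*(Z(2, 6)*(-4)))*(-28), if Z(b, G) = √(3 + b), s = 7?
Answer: 0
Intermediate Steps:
((0*s)*(Z(2, 6)*(-4)))*(-28) = ((0*7)*(√(3 + 2)*(-4)))*(-28) = (0*(√5*(-4)))*(-28) = (0*(-4*√5))*(-28) = 0*(-28) = 0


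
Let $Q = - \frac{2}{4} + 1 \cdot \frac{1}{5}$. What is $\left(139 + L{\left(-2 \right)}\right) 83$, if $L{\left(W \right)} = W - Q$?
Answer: $\frac{113959}{10} \approx 11396.0$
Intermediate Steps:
$Q = - \frac{3}{10}$ ($Q = \left(-2\right) \frac{1}{4} + 1 \cdot \frac{1}{5} = - \frac{1}{2} + \frac{1}{5} = - \frac{3}{10} \approx -0.3$)
$L{\left(W \right)} = \frac{3}{10} + W$ ($L{\left(W \right)} = W - - \frac{3}{10} = W + \frac{3}{10} = \frac{3}{10} + W$)
$\left(139 + L{\left(-2 \right)}\right) 83 = \left(139 + \left(\frac{3}{10} - 2\right)\right) 83 = \left(139 - \frac{17}{10}\right) 83 = \frac{1373}{10} \cdot 83 = \frac{113959}{10}$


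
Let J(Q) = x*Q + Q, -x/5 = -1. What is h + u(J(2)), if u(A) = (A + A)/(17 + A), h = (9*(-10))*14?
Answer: -36516/29 ≈ -1259.2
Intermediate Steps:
x = 5 (x = -5*(-1) = 5)
J(Q) = 6*Q (J(Q) = 5*Q + Q = 6*Q)
h = -1260 (h = -90*14 = -1260)
u(A) = 2*A/(17 + A) (u(A) = (2*A)/(17 + A) = 2*A/(17 + A))
h + u(J(2)) = -1260 + 2*(6*2)/(17 + 6*2) = -1260 + 2*12/(17 + 12) = -1260 + 2*12/29 = -1260 + 2*12*(1/29) = -1260 + 24/29 = -36516/29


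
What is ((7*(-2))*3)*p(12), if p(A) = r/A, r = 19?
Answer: -133/2 ≈ -66.500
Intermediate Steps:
p(A) = 19/A
((7*(-2))*3)*p(12) = ((7*(-2))*3)*(19/12) = (-14*3)*(19*(1/12)) = -42*19/12 = -133/2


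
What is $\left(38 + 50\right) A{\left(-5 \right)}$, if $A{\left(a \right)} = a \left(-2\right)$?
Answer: $880$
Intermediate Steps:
$A{\left(a \right)} = - 2 a$
$\left(38 + 50\right) A{\left(-5 \right)} = \left(38 + 50\right) \left(\left(-2\right) \left(-5\right)\right) = 88 \cdot 10 = 880$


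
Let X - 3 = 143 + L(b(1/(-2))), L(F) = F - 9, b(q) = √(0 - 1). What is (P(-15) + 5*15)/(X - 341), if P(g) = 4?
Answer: -16116/41617 - 79*I/41617 ≈ -0.38725 - 0.0018983*I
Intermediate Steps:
b(q) = I (b(q) = √(-1) = I)
L(F) = -9 + F
X = 137 + I (X = 3 + (143 + (-9 + I)) = 3 + (134 + I) = 137 + I ≈ 137.0 + 1.0*I)
(P(-15) + 5*15)/(X - 341) = (4 + 5*15)/((137 + I) - 341) = (4 + 75)/(-204 + I) = 79*((-204 - I)/41617) = 79*(-204 - I)/41617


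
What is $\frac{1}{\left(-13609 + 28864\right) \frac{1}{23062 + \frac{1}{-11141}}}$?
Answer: $\frac{256933741}{169955955} \approx 1.5118$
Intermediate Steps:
$\frac{1}{\left(-13609 + 28864\right) \frac{1}{23062 + \frac{1}{-11141}}} = \frac{1}{15255 \frac{1}{23062 - \frac{1}{11141}}} = \frac{1}{15255 \frac{1}{\frac{256933741}{11141}}} = \frac{1}{15255 \cdot \frac{11141}{256933741}} = \frac{1}{\frac{169955955}{256933741}} = \frac{256933741}{169955955}$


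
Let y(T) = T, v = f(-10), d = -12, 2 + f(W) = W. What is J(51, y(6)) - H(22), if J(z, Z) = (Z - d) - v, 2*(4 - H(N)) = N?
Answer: 37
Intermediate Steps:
f(W) = -2 + W
v = -12 (v = -2 - 10 = -12)
H(N) = 4 - N/2
J(z, Z) = 24 + Z (J(z, Z) = (Z - 1*(-12)) - 1*(-12) = (Z + 12) + 12 = (12 + Z) + 12 = 24 + Z)
J(51, y(6)) - H(22) = (24 + 6) - (4 - ½*22) = 30 - (4 - 11) = 30 - 1*(-7) = 30 + 7 = 37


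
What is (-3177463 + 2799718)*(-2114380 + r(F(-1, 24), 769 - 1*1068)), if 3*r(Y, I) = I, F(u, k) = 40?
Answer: 798734121685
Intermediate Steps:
r(Y, I) = I/3
(-3177463 + 2799718)*(-2114380 + r(F(-1, 24), 769 - 1*1068)) = (-3177463 + 2799718)*(-2114380 + (769 - 1*1068)/3) = -377745*(-2114380 + (769 - 1068)/3) = -377745*(-2114380 + (1/3)*(-299)) = -377745*(-2114380 - 299/3) = -377745*(-6343439/3) = 798734121685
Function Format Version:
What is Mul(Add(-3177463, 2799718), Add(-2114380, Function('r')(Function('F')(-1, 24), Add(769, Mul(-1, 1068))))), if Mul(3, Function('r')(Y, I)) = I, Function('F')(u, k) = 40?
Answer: 798734121685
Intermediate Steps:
Function('r')(Y, I) = Mul(Rational(1, 3), I)
Mul(Add(-3177463, 2799718), Add(-2114380, Function('r')(Function('F')(-1, 24), Add(769, Mul(-1, 1068))))) = Mul(Add(-3177463, 2799718), Add(-2114380, Mul(Rational(1, 3), Add(769, Mul(-1, 1068))))) = Mul(-377745, Add(-2114380, Mul(Rational(1, 3), Add(769, -1068)))) = Mul(-377745, Add(-2114380, Mul(Rational(1, 3), -299))) = Mul(-377745, Add(-2114380, Rational(-299, 3))) = Mul(-377745, Rational(-6343439, 3)) = 798734121685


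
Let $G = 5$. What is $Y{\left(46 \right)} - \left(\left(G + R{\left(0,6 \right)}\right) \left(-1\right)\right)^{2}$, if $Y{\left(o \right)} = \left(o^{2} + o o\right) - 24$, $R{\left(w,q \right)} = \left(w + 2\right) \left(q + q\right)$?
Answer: $3367$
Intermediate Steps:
$R{\left(w,q \right)} = 2 q \left(2 + w\right)$ ($R{\left(w,q \right)} = \left(2 + w\right) 2 q = 2 q \left(2 + w\right)$)
$Y{\left(o \right)} = -24 + 2 o^{2}$ ($Y{\left(o \right)} = \left(o^{2} + o^{2}\right) - 24 = 2 o^{2} - 24 = -24 + 2 o^{2}$)
$Y{\left(46 \right)} - \left(\left(G + R{\left(0,6 \right)}\right) \left(-1\right)\right)^{2} = \left(-24 + 2 \cdot 46^{2}\right) - \left(\left(5 + 2 \cdot 6 \left(2 + 0\right)\right) \left(-1\right)\right)^{2} = \left(-24 + 2 \cdot 2116\right) - \left(\left(5 + 2 \cdot 6 \cdot 2\right) \left(-1\right)\right)^{2} = \left(-24 + 4232\right) - \left(\left(5 + 24\right) \left(-1\right)\right)^{2} = 4208 - \left(29 \left(-1\right)\right)^{2} = 4208 - \left(-29\right)^{2} = 4208 - 841 = 3367$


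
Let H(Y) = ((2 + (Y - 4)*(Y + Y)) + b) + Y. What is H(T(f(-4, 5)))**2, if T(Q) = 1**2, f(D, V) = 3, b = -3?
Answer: 36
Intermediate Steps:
T(Q) = 1
H(Y) = -1 + Y + 2*Y*(-4 + Y) (H(Y) = ((2 + (Y - 4)*(Y + Y)) - 3) + Y = ((2 + (-4 + Y)*(2*Y)) - 3) + Y = ((2 + 2*Y*(-4 + Y)) - 3) + Y = (-1 + 2*Y*(-4 + Y)) + Y = -1 + Y + 2*Y*(-4 + Y))
H(T(f(-4, 5)))**2 = (-1 - 7*1 + 2*1**2)**2 = (-1 - 7 + 2*1)**2 = (-1 - 7 + 2)**2 = (-6)**2 = 36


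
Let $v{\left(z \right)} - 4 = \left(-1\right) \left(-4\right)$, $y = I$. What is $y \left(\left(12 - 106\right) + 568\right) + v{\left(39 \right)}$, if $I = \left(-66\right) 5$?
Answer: $-156412$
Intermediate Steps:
$I = -330$
$y = -330$
$v{\left(z \right)} = 8$ ($v{\left(z \right)} = 4 - -4 = 4 + 4 = 8$)
$y \left(\left(12 - 106\right) + 568\right) + v{\left(39 \right)} = - 330 \left(\left(12 - 106\right) + 568\right) + 8 = - 330 \left(-94 + 568\right) + 8 = \left(-330\right) 474 + 8 = -156420 + 8 = -156412$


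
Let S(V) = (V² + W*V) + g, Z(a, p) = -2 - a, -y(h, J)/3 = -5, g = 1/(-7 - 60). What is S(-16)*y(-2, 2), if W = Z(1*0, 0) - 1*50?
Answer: 1093425/67 ≈ 16320.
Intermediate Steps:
g = -1/67 (g = 1/(-67) = -1/67 ≈ -0.014925)
y(h, J) = 15 (y(h, J) = -3*(-5) = 15)
W = -52 (W = (-2 - 0) - 1*50 = (-2 - 1*0) - 50 = (-2 + 0) - 50 = -2 - 50 = -52)
S(V) = -1/67 + V² - 52*V (S(V) = (V² - 52*V) - 1/67 = -1/67 + V² - 52*V)
S(-16)*y(-2, 2) = (-1/67 + (-16)² - 52*(-16))*15 = (-1/67 + 256 + 832)*15 = (72895/67)*15 = 1093425/67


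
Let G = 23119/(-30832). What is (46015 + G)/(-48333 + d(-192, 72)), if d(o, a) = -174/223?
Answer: -105457544501/110773548752 ≈ -0.95201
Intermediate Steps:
G = -23119/30832 (G = 23119*(-1/30832) = -23119/30832 ≈ -0.74984)
d(o, a) = -174/223 (d(o, a) = -174*1/223 = -174/223)
(46015 + G)/(-48333 + d(-192, 72)) = (46015 - 23119/30832)/(-48333 - 174/223) = 1418711361/(30832*(-10778433/223)) = (1418711361/30832)*(-223/10778433) = -105457544501/110773548752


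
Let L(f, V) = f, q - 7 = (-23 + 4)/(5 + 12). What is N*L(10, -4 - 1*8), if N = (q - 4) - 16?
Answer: -2400/17 ≈ -141.18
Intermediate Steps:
q = 100/17 (q = 7 + (-23 + 4)/(5 + 12) = 7 - 19/17 = 100/17 ≈ 5.8824)
N = -240/17 (N = (100/17 - 4) - 16 = 32/17 - 16 = -240/17 ≈ -14.118)
N*L(10, -4 - 1*8) = -240/17*10 = -2400/17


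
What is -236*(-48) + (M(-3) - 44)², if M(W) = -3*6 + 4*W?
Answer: 16804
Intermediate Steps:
M(W) = -18 + 4*W
-236*(-48) + (M(-3) - 44)² = -236*(-48) + ((-18 + 4*(-3)) - 44)² = 11328 + ((-18 - 12) - 44)² = 11328 + (-30 - 44)² = 11328 + (-74)² = 11328 + 5476 = 16804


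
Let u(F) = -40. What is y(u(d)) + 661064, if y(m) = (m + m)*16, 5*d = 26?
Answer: 659784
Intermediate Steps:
d = 26/5 (d = (⅕)*26 = 26/5 ≈ 5.2000)
y(m) = 32*m (y(m) = (2*m)*16 = 32*m)
y(u(d)) + 661064 = 32*(-40) + 661064 = -1280 + 661064 = 659784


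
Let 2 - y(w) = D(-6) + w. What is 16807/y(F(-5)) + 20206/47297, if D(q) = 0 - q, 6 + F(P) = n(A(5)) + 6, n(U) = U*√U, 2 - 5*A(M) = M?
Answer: (-19870996375*I + 60618*√15)/(47297*(3*√15 + 100*I)) ≈ -4145.4 - 481.7*I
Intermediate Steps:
A(M) = ⅖ - M/5
n(U) = U^(3/2)
F(P) = -3*I*√15/25 (F(P) = -6 + ((⅖ - ⅕*5)^(3/2) + 6) = -6 + ((⅖ - 1)^(3/2) + 6) = -6 + ((-⅗)^(3/2) + 6) = -6 + (-3*I*√15/25 + 6) = -6 + (6 - 3*I*√15/25) = -3*I*√15/25)
D(q) = -q
y(w) = -4 - w (y(w) = 2 - (-1*(-6) + w) = 2 - (6 + w) = 2 + (-6 - w) = -4 - w)
16807/y(F(-5)) + 20206/47297 = 16807/(-4 - (-3)*I*√15/25) + 20206/47297 = 16807/(-4 + 3*I*√15/25) + 20206*(1/47297) = 16807/(-4 + 3*I*√15/25) + 20206/47297 = 20206/47297 + 16807/(-4 + 3*I*√15/25)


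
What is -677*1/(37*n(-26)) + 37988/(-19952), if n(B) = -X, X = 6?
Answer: 634271/553668 ≈ 1.1456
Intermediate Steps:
n(B) = -6 (n(B) = -1*6 = -6)
-677*1/(37*n(-26)) + 37988/(-19952) = -677/((-6*37)) + 37988/(-19952) = -677/(-222) + 37988*(-1/19952) = -677*(-1/222) - 9497/4988 = 677/222 - 9497/4988 = 634271/553668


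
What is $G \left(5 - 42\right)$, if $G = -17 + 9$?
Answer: $296$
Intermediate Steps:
$G = -8$
$G \left(5 - 42\right) = - 8 \left(5 - 42\right) = \left(-8\right) \left(-37\right) = 296$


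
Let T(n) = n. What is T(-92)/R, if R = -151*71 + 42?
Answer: 92/10679 ≈ 0.0086150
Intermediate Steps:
R = -10679 (R = -10721 + 42 = -10679)
T(-92)/R = -92/(-10679) = -92*(-1/10679) = 92/10679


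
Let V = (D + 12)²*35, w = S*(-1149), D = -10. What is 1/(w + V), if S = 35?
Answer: -1/40075 ≈ -2.4953e-5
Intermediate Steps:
w = -40215 (w = 35*(-1149) = -40215)
V = 140 (V = (-10 + 12)²*35 = 2²*35 = 4*35 = 140)
1/(w + V) = 1/(-40215 + 140) = 1/(-40075) = -1/40075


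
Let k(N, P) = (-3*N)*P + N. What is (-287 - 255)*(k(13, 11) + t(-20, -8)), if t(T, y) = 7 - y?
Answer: 217342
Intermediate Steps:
k(N, P) = N - 3*N*P (k(N, P) = -3*N*P + N = N - 3*N*P)
(-287 - 255)*(k(13, 11) + t(-20, -8)) = (-287 - 255)*(13*(1 - 3*11) + (7 - 1*(-8))) = -542*(13*(1 - 33) + (7 + 8)) = -542*(13*(-32) + 15) = -542*(-416 + 15) = -542*(-401) = 217342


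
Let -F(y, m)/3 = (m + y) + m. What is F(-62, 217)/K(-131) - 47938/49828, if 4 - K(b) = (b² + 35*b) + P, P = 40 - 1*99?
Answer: -90706691/103916294 ≈ -0.87288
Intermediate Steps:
P = -59 (P = 40 - 99 = -59)
F(y, m) = -6*m - 3*y (F(y, m) = -3*((m + y) + m) = -3*(y + 2*m) = -6*m - 3*y)
K(b) = 63 - b² - 35*b (K(b) = 4 - ((b² + 35*b) - 59) = 4 - (-59 + b² + 35*b) = 4 + (59 - b² - 35*b) = 63 - b² - 35*b)
F(-62, 217)/K(-131) - 47938/49828 = (-6*217 - 3*(-62))/(63 - 1*(-131)² - 35*(-131)) - 47938/49828 = (-1302 + 186)/(63 - 1*17161 + 4585) - 47938*1/49828 = -1116/(63 - 17161 + 4585) - 23969/24914 = -1116/(-12513) - 23969/24914 = -1116*(-1/12513) - 23969/24914 = 372/4171 - 23969/24914 = -90706691/103916294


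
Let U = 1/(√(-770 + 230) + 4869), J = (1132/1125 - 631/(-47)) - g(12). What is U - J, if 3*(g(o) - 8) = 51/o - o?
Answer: -1674156679033/185710324500 - 2*I*√15/7902567 ≈ -9.0149 - 9.8018e-7*I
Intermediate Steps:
g(o) = 8 + 17/o - o/3 (g(o) = 8 + (51/o - o)/3 = 8 + (-o + 51/o)/3 = 8 + (17/o - o/3) = 8 + 17/o - o/3)
J = 1906691/211500 (J = (1132/1125 - 631/(-47)) - (8 + 17/12 - ⅓*12) = (1132*(1/1125) - 631*(-1/47)) - (8 + 17*(1/12) - 4) = (1132/1125 + 631/47) - (8 + 17/12 - 4) = 763079/52875 - 1*65/12 = 763079/52875 - 65/12 = 1906691/211500 ≈ 9.0151)
U = 1/(4869 + 6*I*√15) (U = 1/(√(-540) + 4869) = 1/(6*I*√15 + 4869) = 1/(4869 + 6*I*√15) ≈ 0.00020538 - 9.802e-7*I)
U - J = (541/2634189 - 2*I*√15/7902567) - 1*1906691/211500 = (541/2634189 - 2*I*√15/7902567) - 1906691/211500 = -1674156679033/185710324500 - 2*I*√15/7902567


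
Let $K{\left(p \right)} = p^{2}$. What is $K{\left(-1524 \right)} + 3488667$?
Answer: $5811243$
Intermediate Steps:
$K{\left(-1524 \right)} + 3488667 = \left(-1524\right)^{2} + 3488667 = 2322576 + 3488667 = 5811243$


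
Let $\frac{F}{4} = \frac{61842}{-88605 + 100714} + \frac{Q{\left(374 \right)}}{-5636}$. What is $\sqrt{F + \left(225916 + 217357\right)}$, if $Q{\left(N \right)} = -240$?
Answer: $\frac{\sqrt{129041678858306552585}}{17061581} \approx 665.8$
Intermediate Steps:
$F = \frac{351447672}{17061581}$ ($F = 4 \left(\frac{61842}{-88605 + 100714} - \frac{240}{-5636}\right) = 4 \left(\frac{61842}{12109} - - \frac{60}{1409}\right) = 4 \left(61842 \cdot \frac{1}{12109} + \frac{60}{1409}\right) = 4 \left(\frac{61842}{12109} + \frac{60}{1409}\right) = 4 \cdot \frac{87861918}{17061581} = \frac{351447672}{17061581} \approx 20.599$)
$\sqrt{F + \left(225916 + 217357\right)} = \sqrt{\frac{351447672}{17061581} + \left(225916 + 217357\right)} = \sqrt{\frac{351447672}{17061581} + 443273} = \sqrt{\frac{7563289642285}{17061581}} = \frac{\sqrt{129041678858306552585}}{17061581}$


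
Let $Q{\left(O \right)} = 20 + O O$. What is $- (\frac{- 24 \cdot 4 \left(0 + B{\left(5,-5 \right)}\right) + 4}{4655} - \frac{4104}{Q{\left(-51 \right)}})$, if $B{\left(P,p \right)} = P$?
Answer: $\frac{2907388}{1742965} \approx 1.6681$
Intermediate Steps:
$Q{\left(O \right)} = 20 + O^{2}$
$- (\frac{- 24 \cdot 4 \left(0 + B{\left(5,-5 \right)}\right) + 4}{4655} - \frac{4104}{Q{\left(-51 \right)}}) = - (\frac{- 24 \cdot 4 \left(0 + 5\right) + 4}{4655} - \frac{4104}{20 + \left(-51\right)^{2}}) = - (\left(- 24 \cdot 4 \cdot 5 + 4\right) \frac{1}{4655} - \frac{4104}{20 + 2601}) = - (\left(\left(-24\right) 20 + 4\right) \frac{1}{4655} - \frac{4104}{2621}) = - (\left(-480 + 4\right) \frac{1}{4655} - \frac{4104}{2621}) = - (\left(-476\right) \frac{1}{4655} - \frac{4104}{2621}) = - (- \frac{68}{665} - \frac{4104}{2621}) = \left(-1\right) \left(- \frac{2907388}{1742965}\right) = \frac{2907388}{1742965}$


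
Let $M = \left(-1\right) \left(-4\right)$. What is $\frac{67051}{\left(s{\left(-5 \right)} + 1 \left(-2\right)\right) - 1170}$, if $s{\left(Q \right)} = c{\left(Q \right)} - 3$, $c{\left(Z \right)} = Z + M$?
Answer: $- \frac{67051}{1176} \approx -57.016$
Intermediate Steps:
$M = 4$
$c{\left(Z \right)} = 4 + Z$ ($c{\left(Z \right)} = Z + 4 = 4 + Z$)
$s{\left(Q \right)} = 1 + Q$ ($s{\left(Q \right)} = \left(4 + Q\right) - 3 = 1 + Q$)
$\frac{67051}{\left(s{\left(-5 \right)} + 1 \left(-2\right)\right) - 1170} = \frac{67051}{\left(\left(1 - 5\right) + 1 \left(-2\right)\right) - 1170} = \frac{67051}{\left(-4 - 2\right) - 1170} = \frac{67051}{-6 - 1170} = \frac{67051}{-1176} = 67051 \left(- \frac{1}{1176}\right) = - \frac{67051}{1176}$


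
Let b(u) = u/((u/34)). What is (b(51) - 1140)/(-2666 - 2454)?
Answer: 553/2560 ≈ 0.21602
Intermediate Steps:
b(u) = 34 (b(u) = u/((u*(1/34))) = u/((u/34)) = u*(34/u) = 34)
(b(51) - 1140)/(-2666 - 2454) = (34 - 1140)/(-2666 - 2454) = -1106/(-5120) = -1106*(-1/5120) = 553/2560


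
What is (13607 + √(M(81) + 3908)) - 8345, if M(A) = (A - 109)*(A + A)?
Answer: 5262 + 2*I*√157 ≈ 5262.0 + 25.06*I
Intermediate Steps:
M(A) = 2*A*(-109 + A) (M(A) = (-109 + A)*(2*A) = 2*A*(-109 + A))
(13607 + √(M(81) + 3908)) - 8345 = (13607 + √(2*81*(-109 + 81) + 3908)) - 8345 = (13607 + √(2*81*(-28) + 3908)) - 8345 = (13607 + √(-4536 + 3908)) - 8345 = (13607 + √(-628)) - 8345 = (13607 + 2*I*√157) - 8345 = 5262 + 2*I*√157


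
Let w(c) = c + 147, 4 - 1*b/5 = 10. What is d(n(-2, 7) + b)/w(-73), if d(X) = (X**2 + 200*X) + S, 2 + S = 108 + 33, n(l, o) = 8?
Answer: -3777/74 ≈ -51.041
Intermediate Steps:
b = -30 (b = 20 - 5*10 = 20 - 50 = -30)
w(c) = 147 + c
S = 139 (S = -2 + (108 + 33) = -2 + 141 = 139)
d(X) = 139 + X**2 + 200*X (d(X) = (X**2 + 200*X) + 139 = 139 + X**2 + 200*X)
d(n(-2, 7) + b)/w(-73) = (139 + (8 - 30)**2 + 200*(8 - 30))/(147 - 73) = (139 + (-22)**2 + 200*(-22))/74 = (139 + 484 - 4400)*(1/74) = -3777*1/74 = -3777/74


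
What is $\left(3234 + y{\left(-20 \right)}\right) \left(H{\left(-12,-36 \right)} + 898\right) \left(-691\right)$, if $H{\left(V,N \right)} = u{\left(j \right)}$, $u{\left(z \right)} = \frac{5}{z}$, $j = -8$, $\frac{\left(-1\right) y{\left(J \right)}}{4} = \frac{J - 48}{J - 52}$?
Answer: $- \frac{6009047942}{3} \approx -2.003 \cdot 10^{9}$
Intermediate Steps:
$y{\left(J \right)} = - \frac{4 \left(-48 + J\right)}{-52 + J}$ ($y{\left(J \right)} = - 4 \frac{J - 48}{J - 52} = - 4 \frac{-48 + J}{-52 + J} = - \frac{4 \left(-48 + J\right)}{-52 + J}$)
$H{\left(V,N \right)} = - \frac{5}{8}$ ($H{\left(V,N \right)} = \frac{5}{-8} = 5 \left(- \frac{1}{8}\right) = - \frac{5}{8}$)
$\left(3234 + y{\left(-20 \right)}\right) \left(H{\left(-12,-36 \right)} + 898\right) \left(-691\right) = \left(3234 + \frac{4 \left(48 - -20\right)}{-52 - 20}\right) \left(- \frac{5}{8} + 898\right) \left(-691\right) = \left(3234 + \frac{4 \left(48 + 20\right)}{-72}\right) \frac{7179}{8} \left(-691\right) = \left(3234 + 4 \left(- \frac{1}{72}\right) 68\right) \frac{7179}{8} \left(-691\right) = \left(3234 - \frac{34}{9}\right) \frac{7179}{8} \left(-691\right) = \frac{29072}{9} \cdot \frac{7179}{8} \left(-691\right) = \frac{8696162}{3} \left(-691\right) = - \frac{6009047942}{3}$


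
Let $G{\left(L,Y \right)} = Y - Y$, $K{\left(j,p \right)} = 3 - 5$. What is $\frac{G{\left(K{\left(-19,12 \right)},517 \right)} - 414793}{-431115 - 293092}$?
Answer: $\frac{414793}{724207} \approx 0.57275$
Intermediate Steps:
$K{\left(j,p \right)} = -2$ ($K{\left(j,p \right)} = 3 - 5 = -2$)
$G{\left(L,Y \right)} = 0$
$\frac{G{\left(K{\left(-19,12 \right)},517 \right)} - 414793}{-431115 - 293092} = \frac{0 - 414793}{-431115 - 293092} = - \frac{414793}{-724207} = \left(-414793\right) \left(- \frac{1}{724207}\right) = \frac{414793}{724207}$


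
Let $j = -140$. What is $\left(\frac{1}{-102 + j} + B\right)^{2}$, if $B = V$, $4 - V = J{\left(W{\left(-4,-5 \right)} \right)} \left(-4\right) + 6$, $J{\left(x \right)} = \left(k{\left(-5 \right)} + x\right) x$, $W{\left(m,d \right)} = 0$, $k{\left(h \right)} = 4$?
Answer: $\frac{235225}{58564} \approx 4.0165$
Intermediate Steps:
$J{\left(x \right)} = x \left(4 + x\right)$ ($J{\left(x \right)} = \left(4 + x\right) x = x \left(4 + x\right)$)
$V = -2$ ($V = 4 - \left(0 \left(4 + 0\right) \left(-4\right) + 6\right) = 4 - \left(0 \cdot 4 \left(-4\right) + 6\right) = 4 - \left(0 \left(-4\right) + 6\right) = 4 - \left(0 + 6\right) = 4 - 6 = -2$)
$B = -2$
$\left(\frac{1}{-102 + j} + B\right)^{2} = \left(\frac{1}{-102 - 140} - 2\right)^{2} = \left(\frac{1}{-242} - 2\right)^{2} = \left(- \frac{1}{242} - 2\right)^{2} = \left(- \frac{485}{242}\right)^{2} = \frac{235225}{58564}$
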